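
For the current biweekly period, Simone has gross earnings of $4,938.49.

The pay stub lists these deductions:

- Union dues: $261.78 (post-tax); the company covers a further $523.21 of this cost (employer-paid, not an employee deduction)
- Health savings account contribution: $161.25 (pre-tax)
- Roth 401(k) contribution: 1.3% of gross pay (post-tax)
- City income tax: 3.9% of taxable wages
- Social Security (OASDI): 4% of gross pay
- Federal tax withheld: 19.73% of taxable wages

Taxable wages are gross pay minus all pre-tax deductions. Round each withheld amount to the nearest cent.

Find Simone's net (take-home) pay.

Health savings account contribution: $161.25
Taxable wages = $4,938.49 − $161.25 = $4,777.24
City income tax: $4,777.24 × 0.039 = $186.31
Federal tax withheld: $4,777.24 × 0.1973 = $942.55
Social Security (OASDI): $4,938.49 × 0.04 = $197.54
Union dues: $261.78
Roth 401(k) contribution: $4,938.49 × 0.013 = $64.20
(Employer's $523.21 toward union dues is not withheld from the employee.)
Total deductions = $161.25 + $186.31 + $942.55 + $197.54 + $261.78 + $64.20 = $1,813.63
Net pay = $4,938.49 − $1,813.63 = $3,124.86

$3,124.86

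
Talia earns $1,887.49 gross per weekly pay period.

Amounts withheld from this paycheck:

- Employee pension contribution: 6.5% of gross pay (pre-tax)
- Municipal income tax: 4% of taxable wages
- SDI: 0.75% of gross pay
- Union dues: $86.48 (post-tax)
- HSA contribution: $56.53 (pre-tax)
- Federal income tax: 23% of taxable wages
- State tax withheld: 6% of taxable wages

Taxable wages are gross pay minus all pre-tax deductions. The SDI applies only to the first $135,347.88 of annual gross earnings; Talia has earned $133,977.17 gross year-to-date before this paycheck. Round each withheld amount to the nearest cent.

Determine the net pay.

HSA contribution: $56.53
Employee pension contribution: $1,887.49 × 0.065 = $122.69
Pre-tax total = $56.53 + $122.69 = $179.22
Taxable wages = $1,887.49 − $179.22 = $1,708.27
Municipal income tax: $1,708.27 × 0.04 = $68.33
Federal income tax: $1,708.27 × 0.23 = $392.90
State tax withheld: $1,708.27 × 0.06 = $102.50
SDI: only $135,347.88 − $133,977.17 = $1,370.71 of this check is subject → $1,370.71 × 0.0075 = $10.28
Union dues: $86.48
Total deductions = $56.53 + $122.69 + $68.33 + $392.90 + $102.50 + $10.28 + $86.48 = $839.71
Net pay = $1,887.49 − $839.71 = $1,047.78

$1,047.78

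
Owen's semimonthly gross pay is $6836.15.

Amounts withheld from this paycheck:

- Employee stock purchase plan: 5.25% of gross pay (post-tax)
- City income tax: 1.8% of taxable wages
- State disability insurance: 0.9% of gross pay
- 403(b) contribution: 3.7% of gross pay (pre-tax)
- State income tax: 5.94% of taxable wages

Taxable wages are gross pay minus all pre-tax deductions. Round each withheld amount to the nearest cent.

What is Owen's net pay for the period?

$5653.24

403(b) contribution: $6836.15 × 0.037 = $252.94
Taxable wages = $6836.15 − $252.94 = $6583.21
State income tax: $6583.21 × 0.0594 = $391.04
City income tax: $6583.21 × 0.018 = $118.50
State disability insurance: $6836.15 × 0.009 = $61.53
Employee stock purchase plan: $6836.15 × 0.0525 = $358.90
Total deductions = $252.94 + $391.04 + $118.50 + $61.53 + $358.90 = $1182.91
Net pay = $6836.15 − $1182.91 = $5653.24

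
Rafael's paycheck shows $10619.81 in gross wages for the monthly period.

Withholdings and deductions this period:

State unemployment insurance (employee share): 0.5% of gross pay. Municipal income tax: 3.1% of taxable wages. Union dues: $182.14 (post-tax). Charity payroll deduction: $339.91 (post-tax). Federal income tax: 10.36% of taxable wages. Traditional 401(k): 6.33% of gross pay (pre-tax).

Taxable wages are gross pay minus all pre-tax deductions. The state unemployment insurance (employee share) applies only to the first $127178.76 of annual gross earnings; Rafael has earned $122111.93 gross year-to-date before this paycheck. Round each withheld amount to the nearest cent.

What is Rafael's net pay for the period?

$8061.26

Traditional 401(k): $10619.81 × 0.0633 = $672.23
Taxable wages = $10619.81 − $672.23 = $9947.58
Municipal income tax: $9947.58 × 0.031 = $308.37
Federal income tax: $9947.58 × 0.1036 = $1030.57
State unemployment insurance (employee share): only $127178.76 − $122111.93 = $5066.83 of this check is subject → $5066.83 × 0.005 = $25.33
Charity payroll deduction: $339.91
Union dues: $182.14
Total deductions = $672.23 + $308.37 + $1030.57 + $25.33 + $339.91 + $182.14 = $2558.55
Net pay = $10619.81 − $2558.55 = $8061.26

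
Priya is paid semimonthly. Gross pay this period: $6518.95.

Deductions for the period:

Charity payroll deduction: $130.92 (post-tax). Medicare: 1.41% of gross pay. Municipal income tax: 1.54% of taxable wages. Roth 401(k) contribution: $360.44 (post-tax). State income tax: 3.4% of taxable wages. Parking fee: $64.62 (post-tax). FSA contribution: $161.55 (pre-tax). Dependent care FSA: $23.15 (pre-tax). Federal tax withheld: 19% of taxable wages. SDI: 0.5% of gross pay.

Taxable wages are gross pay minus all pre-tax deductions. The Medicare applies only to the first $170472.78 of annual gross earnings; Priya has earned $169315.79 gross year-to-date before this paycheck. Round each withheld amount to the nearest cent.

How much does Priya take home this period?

FSA contribution: $161.55
Dependent care FSA: $23.15
Pre-tax total = $161.55 + $23.15 = $184.70
Taxable wages = $6518.95 − $184.70 = $6334.25
State income tax: $6334.25 × 0.034 = $215.36
Federal tax withheld: $6334.25 × 0.19 = $1203.51
Municipal income tax: $6334.25 × 0.0154 = $97.55
Medicare: only $170472.78 − $169315.79 = $1156.99 of this check is subject → $1156.99 × 0.0141 = $16.31
SDI: $6518.95 × 0.005 = $32.59
Roth 401(k) contribution: $360.44
Parking fee: $64.62
Charity payroll deduction: $130.92
Total deductions = $161.55 + $23.15 + $215.36 + $1203.51 + $97.55 + $16.31 + $32.59 + $360.44 + $64.62 + $130.92 = $2306.00
Net pay = $6518.95 − $2306.00 = $4212.95

$4212.95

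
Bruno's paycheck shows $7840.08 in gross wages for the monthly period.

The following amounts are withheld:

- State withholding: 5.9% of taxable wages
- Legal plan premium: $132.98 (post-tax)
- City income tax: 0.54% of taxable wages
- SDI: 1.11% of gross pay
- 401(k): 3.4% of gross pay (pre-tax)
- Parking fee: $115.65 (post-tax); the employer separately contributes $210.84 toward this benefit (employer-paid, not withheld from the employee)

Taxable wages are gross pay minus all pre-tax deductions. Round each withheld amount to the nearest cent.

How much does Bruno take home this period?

401(k): $7840.08 × 0.034 = $266.56
Taxable wages = $7840.08 − $266.56 = $7573.52
City income tax: $7573.52 × 0.0054 = $40.90
State withholding: $7573.52 × 0.059 = $446.84
SDI: $7840.08 × 0.0111 = $87.02
Parking fee: $115.65
Legal plan premium: $132.98
(Employer's $210.84 toward parking fee is not withheld from the employee.)
Total deductions = $266.56 + $40.90 + $446.84 + $87.02 + $115.65 + $132.98 = $1089.95
Net pay = $7840.08 − $1089.95 = $6750.13

$6750.13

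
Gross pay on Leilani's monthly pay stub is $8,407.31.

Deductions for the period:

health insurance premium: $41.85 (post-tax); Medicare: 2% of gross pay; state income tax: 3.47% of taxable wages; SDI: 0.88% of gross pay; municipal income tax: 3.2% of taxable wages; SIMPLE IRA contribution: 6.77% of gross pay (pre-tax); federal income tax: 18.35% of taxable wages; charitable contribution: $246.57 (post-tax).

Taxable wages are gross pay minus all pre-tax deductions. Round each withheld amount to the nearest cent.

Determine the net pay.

SIMPLE IRA contribution: $8,407.31 × 0.0677 = $569.17
Taxable wages = $8,407.31 − $569.17 = $7,838.14
Federal income tax: $7,838.14 × 0.1835 = $1,438.30
State income tax: $7,838.14 × 0.0347 = $271.98
Municipal income tax: $7,838.14 × 0.032 = $250.82
SDI: $8,407.31 × 0.0088 = $73.98
Medicare: $8,407.31 × 0.02 = $168.15
Charitable contribution: $246.57
Health insurance premium: $41.85
Total deductions = $569.17 + $1,438.30 + $271.98 + $250.82 + $73.98 + $168.15 + $246.57 + $41.85 = $3,060.82
Net pay = $8,407.31 − $3,060.82 = $5,346.49

$5,346.49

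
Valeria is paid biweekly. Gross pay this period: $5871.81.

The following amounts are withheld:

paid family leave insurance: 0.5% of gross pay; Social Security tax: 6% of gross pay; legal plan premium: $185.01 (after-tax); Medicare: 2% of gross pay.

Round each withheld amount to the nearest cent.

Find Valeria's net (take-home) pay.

Paid family leave insurance: $5871.81 × 0.005 = $29.36
Medicare: $5871.81 × 0.02 = $117.44
Social Security tax: $5871.81 × 0.06 = $352.31
Legal plan premium: $185.01
Total deductions = $29.36 + $117.44 + $352.31 + $185.01 = $684.12
Net pay = $5871.81 − $684.12 = $5187.69

$5187.69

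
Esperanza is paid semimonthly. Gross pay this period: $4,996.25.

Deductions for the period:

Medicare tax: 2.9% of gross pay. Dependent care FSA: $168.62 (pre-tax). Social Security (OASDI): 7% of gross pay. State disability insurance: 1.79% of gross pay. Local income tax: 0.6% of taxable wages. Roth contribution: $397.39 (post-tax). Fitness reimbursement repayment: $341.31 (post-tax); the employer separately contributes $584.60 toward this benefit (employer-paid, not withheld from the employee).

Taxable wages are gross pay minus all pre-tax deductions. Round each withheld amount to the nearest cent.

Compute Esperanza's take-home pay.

$3,475.90

Dependent care FSA: $168.62
Taxable wages = $4,996.25 − $168.62 = $4,827.63
Local income tax: $4,827.63 × 0.006 = $28.97
Medicare tax: $4,996.25 × 0.029 = $144.89
Social Security (OASDI): $4,996.25 × 0.07 = $349.74
State disability insurance: $4,996.25 × 0.0179 = $89.43
Roth contribution: $397.39
Fitness reimbursement repayment: $341.31
(Employer's $584.60 toward fitness reimbursement repayment is not withheld from the employee.)
Total deductions = $168.62 + $28.97 + $144.89 + $349.74 + $89.43 + $397.39 + $341.31 = $1,520.35
Net pay = $4,996.25 − $1,520.35 = $3,475.90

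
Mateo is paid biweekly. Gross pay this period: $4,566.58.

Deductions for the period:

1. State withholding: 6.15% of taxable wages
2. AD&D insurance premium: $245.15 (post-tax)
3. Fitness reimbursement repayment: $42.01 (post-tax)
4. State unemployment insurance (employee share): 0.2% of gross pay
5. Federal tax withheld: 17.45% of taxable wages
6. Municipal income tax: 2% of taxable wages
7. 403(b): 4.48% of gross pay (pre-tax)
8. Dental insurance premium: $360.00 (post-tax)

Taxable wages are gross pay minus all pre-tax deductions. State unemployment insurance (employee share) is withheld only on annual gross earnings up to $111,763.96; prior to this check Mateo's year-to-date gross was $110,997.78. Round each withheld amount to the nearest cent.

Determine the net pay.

$2,596.64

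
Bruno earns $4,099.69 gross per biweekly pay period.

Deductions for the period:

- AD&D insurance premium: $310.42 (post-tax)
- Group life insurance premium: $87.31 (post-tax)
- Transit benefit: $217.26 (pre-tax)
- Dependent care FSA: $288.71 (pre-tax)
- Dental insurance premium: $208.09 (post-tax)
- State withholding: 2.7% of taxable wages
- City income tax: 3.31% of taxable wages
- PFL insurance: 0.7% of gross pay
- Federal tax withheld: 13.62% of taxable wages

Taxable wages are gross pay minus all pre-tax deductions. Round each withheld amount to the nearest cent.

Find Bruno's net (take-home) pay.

Transit benefit: $217.26
Dependent care FSA: $288.71
Pre-tax total = $217.26 + $288.71 = $505.97
Taxable wages = $4,099.69 − $505.97 = $3,593.72
Federal tax withheld: $3,593.72 × 0.1362 = $489.46
City income tax: $3,593.72 × 0.0331 = $118.95
State withholding: $3,593.72 × 0.027 = $97.03
PFL insurance: $4,099.69 × 0.007 = $28.70
Group life insurance premium: $87.31
AD&D insurance premium: $310.42
Dental insurance premium: $208.09
Total deductions = $217.26 + $288.71 + $489.46 + $118.95 + $97.03 + $28.70 + $87.31 + $310.42 + $208.09 = $1,845.93
Net pay = $4,099.69 − $1,845.93 = $2,253.76

$2,253.76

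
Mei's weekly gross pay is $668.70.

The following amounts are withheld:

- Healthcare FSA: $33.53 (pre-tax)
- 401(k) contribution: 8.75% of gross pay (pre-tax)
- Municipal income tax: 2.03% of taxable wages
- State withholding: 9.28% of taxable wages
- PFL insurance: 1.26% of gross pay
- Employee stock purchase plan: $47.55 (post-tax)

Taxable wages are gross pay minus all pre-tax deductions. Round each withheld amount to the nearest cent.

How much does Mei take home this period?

$455.46

Healthcare FSA: $33.53
401(k) contribution: $668.70 × 0.0875 = $58.51
Pre-tax total = $33.53 + $58.51 = $92.04
Taxable wages = $668.70 − $92.04 = $576.66
Municipal income tax: $576.66 × 0.0203 = $11.71
State withholding: $576.66 × 0.0928 = $53.51
PFL insurance: $668.70 × 0.0126 = $8.43
Employee stock purchase plan: $47.55
Total deductions = $33.53 + $58.51 + $11.71 + $53.51 + $8.43 + $47.55 = $213.24
Net pay = $668.70 − $213.24 = $455.46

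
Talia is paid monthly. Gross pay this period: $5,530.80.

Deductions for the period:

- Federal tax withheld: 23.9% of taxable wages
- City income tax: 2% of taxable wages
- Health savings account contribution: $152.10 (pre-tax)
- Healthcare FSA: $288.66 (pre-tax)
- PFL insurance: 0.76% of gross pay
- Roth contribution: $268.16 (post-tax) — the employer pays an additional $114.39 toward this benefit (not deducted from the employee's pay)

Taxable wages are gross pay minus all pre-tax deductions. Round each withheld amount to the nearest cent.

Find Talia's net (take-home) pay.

Health savings account contribution: $152.10
Healthcare FSA: $288.66
Pre-tax total = $152.10 + $288.66 = $440.76
Taxable wages = $5,530.80 − $440.76 = $5,090.04
City income tax: $5,090.04 × 0.02 = $101.80
Federal tax withheld: $5,090.04 × 0.239 = $1,216.52
PFL insurance: $5,530.80 × 0.0076 = $42.03
Roth contribution: $268.16
(Employer's $114.39 toward Roth contribution is not withheld from the employee.)
Total deductions = $152.10 + $288.66 + $101.80 + $1,216.52 + $42.03 + $268.16 = $2,069.27
Net pay = $5,530.80 − $2,069.27 = $3,461.53

$3,461.53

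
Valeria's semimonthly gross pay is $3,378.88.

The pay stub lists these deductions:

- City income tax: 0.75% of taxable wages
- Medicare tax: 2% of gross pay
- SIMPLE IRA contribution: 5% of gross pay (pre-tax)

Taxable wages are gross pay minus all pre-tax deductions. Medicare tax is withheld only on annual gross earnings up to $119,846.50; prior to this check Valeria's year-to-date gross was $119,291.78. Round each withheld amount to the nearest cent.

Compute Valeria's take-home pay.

SIMPLE IRA contribution: $3,378.88 × 0.05 = $168.94
Taxable wages = $3,378.88 − $168.94 = $3,209.94
City income tax: $3,209.94 × 0.0075 = $24.07
Medicare tax: only $119,846.50 − $119,291.78 = $554.72 of this check is subject → $554.72 × 0.02 = $11.09
Total deductions = $168.94 + $24.07 + $11.09 = $204.10
Net pay = $3,378.88 − $204.10 = $3,174.78

$3,174.78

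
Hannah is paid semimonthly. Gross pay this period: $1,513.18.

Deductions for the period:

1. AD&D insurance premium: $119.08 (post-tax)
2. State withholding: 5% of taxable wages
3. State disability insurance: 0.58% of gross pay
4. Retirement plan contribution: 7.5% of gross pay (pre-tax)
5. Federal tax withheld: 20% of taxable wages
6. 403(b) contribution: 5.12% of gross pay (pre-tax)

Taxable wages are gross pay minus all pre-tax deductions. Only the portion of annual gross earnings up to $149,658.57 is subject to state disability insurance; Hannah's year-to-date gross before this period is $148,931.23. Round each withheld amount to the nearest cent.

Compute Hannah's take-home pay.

Retirement plan contribution: $1,513.18 × 0.075 = $113.49
403(b) contribution: $1,513.18 × 0.0512 = $77.47
Pre-tax total = $113.49 + $77.47 = $190.96
Taxable wages = $1,513.18 − $190.96 = $1,322.22
Federal tax withheld: $1,322.22 × 0.2 = $264.44
State withholding: $1,322.22 × 0.05 = $66.11
State disability insurance: only $149,658.57 − $148,931.23 = $727.34 of this check is subject → $727.34 × 0.0058 = $4.22
AD&D insurance premium: $119.08
Total deductions = $113.49 + $77.47 + $264.44 + $66.11 + $4.22 + $119.08 = $644.81
Net pay = $1,513.18 − $644.81 = $868.37

$868.37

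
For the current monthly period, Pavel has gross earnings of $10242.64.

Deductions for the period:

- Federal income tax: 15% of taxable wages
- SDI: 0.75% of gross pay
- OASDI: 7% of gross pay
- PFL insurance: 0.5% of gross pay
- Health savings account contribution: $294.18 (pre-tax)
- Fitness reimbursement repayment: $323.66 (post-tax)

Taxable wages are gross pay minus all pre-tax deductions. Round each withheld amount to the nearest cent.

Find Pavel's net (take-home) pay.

$7287.52

Health savings account contribution: $294.18
Taxable wages = $10242.64 − $294.18 = $9948.46
Federal income tax: $9948.46 × 0.15 = $1492.27
PFL insurance: $10242.64 × 0.005 = $51.21
OASDI: $10242.64 × 0.07 = $716.98
SDI: $10242.64 × 0.0075 = $76.82
Fitness reimbursement repayment: $323.66
Total deductions = $294.18 + $1492.27 + $51.21 + $716.98 + $76.82 + $323.66 = $2955.12
Net pay = $10242.64 − $2955.12 = $7287.52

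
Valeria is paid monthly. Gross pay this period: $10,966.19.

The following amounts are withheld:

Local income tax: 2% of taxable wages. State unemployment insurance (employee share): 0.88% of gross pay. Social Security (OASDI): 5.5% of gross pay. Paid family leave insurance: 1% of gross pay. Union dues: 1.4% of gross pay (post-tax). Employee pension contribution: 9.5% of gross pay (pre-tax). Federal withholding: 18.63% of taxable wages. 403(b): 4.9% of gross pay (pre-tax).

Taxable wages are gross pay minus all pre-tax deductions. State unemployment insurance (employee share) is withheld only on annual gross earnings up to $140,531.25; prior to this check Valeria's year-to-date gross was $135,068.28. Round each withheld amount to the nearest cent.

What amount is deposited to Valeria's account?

Employee pension contribution: $10,966.19 × 0.095 = $1,041.79
403(b): $10,966.19 × 0.049 = $537.34
Pre-tax total = $1,041.79 + $537.34 = $1,579.13
Taxable wages = $10,966.19 − $1,579.13 = $9,387.06
Local income tax: $9,387.06 × 0.02 = $187.74
Federal withholding: $9,387.06 × 0.1863 = $1,748.81
Paid family leave insurance: $10,966.19 × 0.01 = $109.66
State unemployment insurance (employee share): only $140,531.25 − $135,068.28 = $5,462.97 of this check is subject → $5,462.97 × 0.0088 = $48.07
Social Security (OASDI): $10,966.19 × 0.055 = $603.14
Union dues: $10,966.19 × 0.014 = $153.53
Total deductions = $1,041.79 + $537.34 + $187.74 + $1,748.81 + $109.66 + $48.07 + $603.14 + $153.53 = $4,430.08
Net pay = $10,966.19 − $4,430.08 = $6,536.11

$6,536.11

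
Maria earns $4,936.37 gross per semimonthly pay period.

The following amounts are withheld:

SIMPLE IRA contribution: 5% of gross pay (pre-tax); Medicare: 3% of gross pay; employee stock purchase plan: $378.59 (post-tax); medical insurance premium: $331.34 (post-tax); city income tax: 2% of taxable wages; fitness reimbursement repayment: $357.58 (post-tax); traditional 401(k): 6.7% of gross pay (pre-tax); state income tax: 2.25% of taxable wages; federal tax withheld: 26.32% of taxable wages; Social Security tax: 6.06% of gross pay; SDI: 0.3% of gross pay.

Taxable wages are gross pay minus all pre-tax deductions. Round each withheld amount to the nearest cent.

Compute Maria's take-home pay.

Traditional 401(k): $4,936.37 × 0.067 = $330.74
SIMPLE IRA contribution: $4,936.37 × 0.05 = $246.82
Pre-tax total = $330.74 + $246.82 = $577.56
Taxable wages = $4,936.37 − $577.56 = $4,358.81
City income tax: $4,358.81 × 0.02 = $87.18
State income tax: $4,358.81 × 0.0225 = $98.07
Federal tax withheld: $4,358.81 × 0.2632 = $1,147.24
Social Security tax: $4,936.37 × 0.0606 = $299.14
Medicare: $4,936.37 × 0.03 = $148.09
SDI: $4,936.37 × 0.003 = $14.81
Employee stock purchase plan: $378.59
Medical insurance premium: $331.34
Fitness reimbursement repayment: $357.58
Total deductions = $330.74 + $246.82 + $87.18 + $98.07 + $1,147.24 + $299.14 + $148.09 + $14.81 + $378.59 + $331.34 + $357.58 = $3,439.60
Net pay = $4,936.37 − $3,439.60 = $1,496.77

$1,496.77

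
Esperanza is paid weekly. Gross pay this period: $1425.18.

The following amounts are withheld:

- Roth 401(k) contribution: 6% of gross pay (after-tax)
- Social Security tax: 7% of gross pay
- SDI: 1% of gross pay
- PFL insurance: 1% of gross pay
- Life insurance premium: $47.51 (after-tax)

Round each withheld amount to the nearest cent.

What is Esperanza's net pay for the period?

SDI: $1425.18 × 0.01 = $14.25
PFL insurance: $1425.18 × 0.01 = $14.25
Social Security tax: $1425.18 × 0.07 = $99.76
Roth 401(k) contribution: $1425.18 × 0.06 = $85.51
Life insurance premium: $47.51
Total deductions = $14.25 + $14.25 + $99.76 + $85.51 + $47.51 = $261.28
Net pay = $1425.18 − $261.28 = $1163.90

$1163.90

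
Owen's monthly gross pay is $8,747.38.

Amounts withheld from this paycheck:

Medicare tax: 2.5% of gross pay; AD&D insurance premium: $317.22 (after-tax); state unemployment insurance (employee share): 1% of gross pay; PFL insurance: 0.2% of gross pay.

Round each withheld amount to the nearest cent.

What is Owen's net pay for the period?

PFL insurance: $8,747.38 × 0.002 = $17.49
Medicare tax: $8,747.38 × 0.025 = $218.68
State unemployment insurance (employee share): $8,747.38 × 0.01 = $87.47
AD&D insurance premium: $317.22
Total deductions = $17.49 + $218.68 + $87.47 + $317.22 = $640.86
Net pay = $8,747.38 − $640.86 = $8,106.52

$8,106.52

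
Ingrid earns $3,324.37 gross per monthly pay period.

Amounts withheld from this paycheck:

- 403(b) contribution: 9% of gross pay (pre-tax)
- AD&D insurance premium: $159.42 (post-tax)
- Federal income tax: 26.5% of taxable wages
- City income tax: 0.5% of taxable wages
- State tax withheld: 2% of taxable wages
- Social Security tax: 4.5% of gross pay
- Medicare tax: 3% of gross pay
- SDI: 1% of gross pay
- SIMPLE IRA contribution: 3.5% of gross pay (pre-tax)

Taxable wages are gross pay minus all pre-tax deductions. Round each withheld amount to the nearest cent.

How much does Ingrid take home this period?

403(b) contribution: $3,324.37 × 0.09 = $299.19
SIMPLE IRA contribution: $3,324.37 × 0.035 = $116.35
Pre-tax total = $299.19 + $116.35 = $415.54
Taxable wages = $3,324.37 − $415.54 = $2,908.83
City income tax: $2,908.83 × 0.005 = $14.54
Federal income tax: $2,908.83 × 0.265 = $770.84
State tax withheld: $2,908.83 × 0.02 = $58.18
Medicare tax: $3,324.37 × 0.03 = $99.73
Social Security tax: $3,324.37 × 0.045 = $149.60
SDI: $3,324.37 × 0.01 = $33.24
AD&D insurance premium: $159.42
Total deductions = $299.19 + $116.35 + $14.54 + $770.84 + $58.18 + $99.73 + $149.60 + $33.24 + $159.42 = $1,701.09
Net pay = $3,324.37 − $1,701.09 = $1,623.28

$1,623.28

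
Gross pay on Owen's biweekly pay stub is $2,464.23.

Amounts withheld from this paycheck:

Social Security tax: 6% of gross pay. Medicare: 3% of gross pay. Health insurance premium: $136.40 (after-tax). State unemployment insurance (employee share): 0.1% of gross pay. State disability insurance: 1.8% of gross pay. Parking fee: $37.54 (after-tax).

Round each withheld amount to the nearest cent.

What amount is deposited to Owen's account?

$2,021.69

State unemployment insurance (employee share): $2,464.23 × 0.001 = $2.46
Social Security tax: $2,464.23 × 0.06 = $147.85
Medicare: $2,464.23 × 0.03 = $73.93
State disability insurance: $2,464.23 × 0.018 = $44.36
Health insurance premium: $136.40
Parking fee: $37.54
Total deductions = $2.46 + $147.85 + $73.93 + $44.36 + $136.40 + $37.54 = $442.54
Net pay = $2,464.23 − $442.54 = $2,021.69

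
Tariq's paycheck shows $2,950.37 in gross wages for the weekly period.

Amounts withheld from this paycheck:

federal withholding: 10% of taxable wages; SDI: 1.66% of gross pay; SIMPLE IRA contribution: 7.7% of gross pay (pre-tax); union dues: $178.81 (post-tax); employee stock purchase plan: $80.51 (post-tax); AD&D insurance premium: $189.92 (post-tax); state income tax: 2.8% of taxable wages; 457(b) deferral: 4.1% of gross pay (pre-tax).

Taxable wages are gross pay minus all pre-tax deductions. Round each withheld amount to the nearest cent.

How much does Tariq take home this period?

457(b) deferral: $2,950.37 × 0.041 = $120.97
SIMPLE IRA contribution: $2,950.37 × 0.077 = $227.18
Pre-tax total = $120.97 + $227.18 = $348.15
Taxable wages = $2,950.37 − $348.15 = $2,602.22
Federal withholding: $2,602.22 × 0.1 = $260.22
State income tax: $2,602.22 × 0.028 = $72.86
SDI: $2,950.37 × 0.0166 = $48.98
AD&D insurance premium: $189.92
Union dues: $178.81
Employee stock purchase plan: $80.51
Total deductions = $120.97 + $227.18 + $260.22 + $72.86 + $48.98 + $189.92 + $178.81 + $80.51 = $1,179.45
Net pay = $2,950.37 − $1,179.45 = $1,770.92

$1,770.92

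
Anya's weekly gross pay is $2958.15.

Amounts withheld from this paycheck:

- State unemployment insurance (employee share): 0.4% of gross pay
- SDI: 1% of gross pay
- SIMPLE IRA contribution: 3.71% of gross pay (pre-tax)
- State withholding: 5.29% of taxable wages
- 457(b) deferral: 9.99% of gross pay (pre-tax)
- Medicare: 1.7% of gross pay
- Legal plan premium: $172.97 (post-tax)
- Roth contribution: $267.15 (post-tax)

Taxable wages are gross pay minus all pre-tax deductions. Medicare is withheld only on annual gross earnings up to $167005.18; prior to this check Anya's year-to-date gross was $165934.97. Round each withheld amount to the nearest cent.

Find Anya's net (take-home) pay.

$1918.11

457(b) deferral: $2958.15 × 0.0999 = $295.52
SIMPLE IRA contribution: $2958.15 × 0.0371 = $109.75
Pre-tax total = $295.52 + $109.75 = $405.27
Taxable wages = $2958.15 − $405.27 = $2552.88
State withholding: $2552.88 × 0.0529 = $135.05
State unemployment insurance (employee share): $2958.15 × 0.004 = $11.83
SDI: $2958.15 × 0.01 = $29.58
Medicare: only $167005.18 − $165934.97 = $1070.21 of this check is subject → $1070.21 × 0.017 = $18.19
Roth contribution: $267.15
Legal plan premium: $172.97
Total deductions = $295.52 + $109.75 + $135.05 + $11.83 + $29.58 + $18.19 + $267.15 + $172.97 = $1040.04
Net pay = $2958.15 − $1040.04 = $1918.11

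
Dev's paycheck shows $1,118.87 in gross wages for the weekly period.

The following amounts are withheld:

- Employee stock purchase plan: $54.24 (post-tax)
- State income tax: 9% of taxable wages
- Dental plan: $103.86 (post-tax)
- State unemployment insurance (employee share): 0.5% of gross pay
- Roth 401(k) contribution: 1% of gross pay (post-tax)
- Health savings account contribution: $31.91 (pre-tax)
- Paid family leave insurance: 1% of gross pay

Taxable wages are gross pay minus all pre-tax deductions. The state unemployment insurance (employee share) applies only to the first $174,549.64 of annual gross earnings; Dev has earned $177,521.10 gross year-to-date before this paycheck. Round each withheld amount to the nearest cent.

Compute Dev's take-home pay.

$808.65

Health savings account contribution: $31.91
Taxable wages = $1,118.87 − $31.91 = $1,086.96
State income tax: $1,086.96 × 0.09 = $97.83
Paid family leave insurance: $1,118.87 × 0.01 = $11.19
State unemployment insurance (employee share): annual cap $174,549.64 already reached (YTD $177,521.10), so $0.00
Employee stock purchase plan: $54.24
Roth 401(k) contribution: $1,118.87 × 0.01 = $11.19
Dental plan: $103.86
Total deductions = $31.91 + $97.83 + $11.19 + $0.00 + $54.24 + $11.19 + $103.86 = $310.22
Net pay = $1,118.87 − $310.22 = $808.65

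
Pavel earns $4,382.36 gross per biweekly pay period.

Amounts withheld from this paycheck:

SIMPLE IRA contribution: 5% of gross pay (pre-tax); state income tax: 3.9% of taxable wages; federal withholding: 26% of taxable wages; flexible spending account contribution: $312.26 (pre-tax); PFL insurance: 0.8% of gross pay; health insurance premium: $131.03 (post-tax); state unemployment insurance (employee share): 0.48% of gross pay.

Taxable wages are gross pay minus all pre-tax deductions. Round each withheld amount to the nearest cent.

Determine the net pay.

Flexible spending account contribution: $312.26
SIMPLE IRA contribution: $4,382.36 × 0.05 = $219.12
Pre-tax total = $312.26 + $219.12 = $531.38
Taxable wages = $4,382.36 − $531.38 = $3,850.98
State income tax: $3,850.98 × 0.039 = $150.19
Federal withholding: $3,850.98 × 0.26 = $1,001.25
PFL insurance: $4,382.36 × 0.008 = $35.06
State unemployment insurance (employee share): $4,382.36 × 0.0048 = $21.04
Health insurance premium: $131.03
Total deductions = $312.26 + $219.12 + $150.19 + $1,001.25 + $35.06 + $21.04 + $131.03 = $1,869.95
Net pay = $4,382.36 − $1,869.95 = $2,512.41

$2,512.41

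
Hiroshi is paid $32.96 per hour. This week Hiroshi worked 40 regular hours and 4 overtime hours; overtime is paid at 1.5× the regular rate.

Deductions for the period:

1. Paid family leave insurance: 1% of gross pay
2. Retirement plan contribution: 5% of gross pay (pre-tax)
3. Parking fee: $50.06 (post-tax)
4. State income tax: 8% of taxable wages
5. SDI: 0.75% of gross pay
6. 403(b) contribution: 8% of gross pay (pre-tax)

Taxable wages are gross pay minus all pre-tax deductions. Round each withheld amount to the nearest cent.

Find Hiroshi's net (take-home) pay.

$1,136.95

Regular pay: 40 × $32.96 = $1,318.40
Overtime pay: 4 × $32.96 × 1.5 = $197.76
Gross pay = $1,318.40 + $197.76 = $1,516.16
403(b) contribution: $1,516.16 × 0.08 = $121.29
Retirement plan contribution: $1,516.16 × 0.05 = $75.81
Pre-tax total = $121.29 + $75.81 = $197.10
Taxable wages = $1,516.16 − $197.10 = $1,319.06
State income tax: $1,319.06 × 0.08 = $105.52
Paid family leave insurance: $1,516.16 × 0.01 = $15.16
SDI: $1,516.16 × 0.0075 = $11.37
Parking fee: $50.06
Total deductions = $121.29 + $75.81 + $105.52 + $15.16 + $11.37 + $50.06 = $379.21
Net pay = $1,516.16 − $379.21 = $1,136.95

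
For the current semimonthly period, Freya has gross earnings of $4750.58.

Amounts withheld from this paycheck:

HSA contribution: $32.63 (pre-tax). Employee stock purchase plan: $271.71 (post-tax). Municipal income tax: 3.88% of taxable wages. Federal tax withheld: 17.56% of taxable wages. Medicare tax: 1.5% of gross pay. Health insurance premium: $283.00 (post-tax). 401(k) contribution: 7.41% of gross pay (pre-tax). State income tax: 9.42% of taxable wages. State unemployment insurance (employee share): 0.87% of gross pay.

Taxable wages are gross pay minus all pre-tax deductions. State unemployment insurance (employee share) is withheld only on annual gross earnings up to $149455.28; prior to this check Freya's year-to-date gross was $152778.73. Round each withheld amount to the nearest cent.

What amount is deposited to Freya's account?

401(k) contribution: $4750.58 × 0.0741 = $352.02
HSA contribution: $32.63
Pre-tax total = $352.02 + $32.63 = $384.65
Taxable wages = $4750.58 − $384.65 = $4365.93
State income tax: $4365.93 × 0.0942 = $411.27
Municipal income tax: $4365.93 × 0.0388 = $169.40
Federal tax withheld: $4365.93 × 0.1756 = $766.66
Medicare tax: $4750.58 × 0.015 = $71.26
State unemployment insurance (employee share): annual cap $149455.28 already reached (YTD $152778.73), so $0.00
Health insurance premium: $283.00
Employee stock purchase plan: $271.71
Total deductions = $352.02 + $32.63 + $411.27 + $169.40 + $766.66 + $71.26 + $0.00 + $283.00 + $271.71 = $2357.95
Net pay = $4750.58 − $2357.95 = $2392.63

$2392.63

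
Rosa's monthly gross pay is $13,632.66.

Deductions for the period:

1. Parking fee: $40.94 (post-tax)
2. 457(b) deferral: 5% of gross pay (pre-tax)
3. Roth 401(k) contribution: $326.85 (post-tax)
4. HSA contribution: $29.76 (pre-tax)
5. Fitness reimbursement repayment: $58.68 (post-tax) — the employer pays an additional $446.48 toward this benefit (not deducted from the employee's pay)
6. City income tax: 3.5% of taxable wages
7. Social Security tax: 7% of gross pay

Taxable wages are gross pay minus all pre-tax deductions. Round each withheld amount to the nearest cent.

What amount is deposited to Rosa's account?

457(b) deferral: $13,632.66 × 0.05 = $681.63
HSA contribution: $29.76
Pre-tax total = $681.63 + $29.76 = $711.39
Taxable wages = $13,632.66 − $711.39 = $12,921.27
City income tax: $12,921.27 × 0.035 = $452.24
Social Security tax: $13,632.66 × 0.07 = $954.29
Fitness reimbursement repayment: $58.68
Roth 401(k) contribution: $326.85
Parking fee: $40.94
(Employer's $446.48 toward fitness reimbursement repayment is not withheld from the employee.)
Total deductions = $681.63 + $29.76 + $452.24 + $954.29 + $58.68 + $326.85 + $40.94 = $2,544.39
Net pay = $13,632.66 − $2,544.39 = $11,088.27

$11,088.27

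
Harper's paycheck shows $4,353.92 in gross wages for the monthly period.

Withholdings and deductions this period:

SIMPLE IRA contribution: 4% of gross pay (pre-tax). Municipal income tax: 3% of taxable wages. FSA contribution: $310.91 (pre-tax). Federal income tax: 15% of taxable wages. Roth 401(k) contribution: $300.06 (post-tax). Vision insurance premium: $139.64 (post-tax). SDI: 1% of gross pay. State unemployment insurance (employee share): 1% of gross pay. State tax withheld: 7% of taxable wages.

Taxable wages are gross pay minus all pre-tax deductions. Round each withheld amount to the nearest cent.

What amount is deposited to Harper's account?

FSA contribution: $310.91
SIMPLE IRA contribution: $4,353.92 × 0.04 = $174.16
Pre-tax total = $310.91 + $174.16 = $485.07
Taxable wages = $4,353.92 − $485.07 = $3,868.85
State tax withheld: $3,868.85 × 0.07 = $270.82
Municipal income tax: $3,868.85 × 0.03 = $116.07
Federal income tax: $3,868.85 × 0.15 = $580.33
SDI: $4,353.92 × 0.01 = $43.54
State unemployment insurance (employee share): $4,353.92 × 0.01 = $43.54
Vision insurance premium: $139.64
Roth 401(k) contribution: $300.06
Total deductions = $310.91 + $174.16 + $270.82 + $116.07 + $580.33 + $43.54 + $43.54 + $139.64 + $300.06 = $1,979.07
Net pay = $4,353.92 − $1,979.07 = $2,374.85

$2,374.85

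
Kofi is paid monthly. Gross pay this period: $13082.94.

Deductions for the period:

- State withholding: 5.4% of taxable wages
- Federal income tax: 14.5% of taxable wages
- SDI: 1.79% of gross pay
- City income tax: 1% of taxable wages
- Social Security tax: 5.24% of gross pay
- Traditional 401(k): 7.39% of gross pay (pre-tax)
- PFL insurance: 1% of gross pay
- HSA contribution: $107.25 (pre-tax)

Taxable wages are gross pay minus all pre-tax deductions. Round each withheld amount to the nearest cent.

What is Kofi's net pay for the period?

HSA contribution: $107.25
Traditional 401(k): $13082.94 × 0.0739 = $966.83
Pre-tax total = $107.25 + $966.83 = $1074.08
Taxable wages = $13082.94 − $1074.08 = $12008.86
State withholding: $12008.86 × 0.054 = $648.48
City income tax: $12008.86 × 0.01 = $120.09
Federal income tax: $12008.86 × 0.145 = $1741.28
SDI: $13082.94 × 0.0179 = $234.18
PFL insurance: $13082.94 × 0.01 = $130.83
Social Security tax: $13082.94 × 0.0524 = $685.55
Total deductions = $107.25 + $966.83 + $648.48 + $120.09 + $1741.28 + $234.18 + $130.83 + $685.55 = $4634.49
Net pay = $13082.94 − $4634.49 = $8448.45

$8448.45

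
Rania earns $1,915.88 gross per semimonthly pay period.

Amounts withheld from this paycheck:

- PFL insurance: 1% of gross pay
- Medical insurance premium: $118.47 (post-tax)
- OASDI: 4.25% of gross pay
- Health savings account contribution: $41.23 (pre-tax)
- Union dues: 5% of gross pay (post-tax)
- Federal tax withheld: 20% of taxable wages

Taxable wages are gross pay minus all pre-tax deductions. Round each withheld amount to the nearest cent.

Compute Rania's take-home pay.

$1,184.88

Health savings account contribution: $41.23
Taxable wages = $1,915.88 − $41.23 = $1,874.65
Federal tax withheld: $1,874.65 × 0.2 = $374.93
OASDI: $1,915.88 × 0.0425 = $81.42
PFL insurance: $1,915.88 × 0.01 = $19.16
Medical insurance premium: $118.47
Union dues: $1,915.88 × 0.05 = $95.79
Total deductions = $41.23 + $374.93 + $81.42 + $19.16 + $118.47 + $95.79 = $731.00
Net pay = $1,915.88 − $731.00 = $1,184.88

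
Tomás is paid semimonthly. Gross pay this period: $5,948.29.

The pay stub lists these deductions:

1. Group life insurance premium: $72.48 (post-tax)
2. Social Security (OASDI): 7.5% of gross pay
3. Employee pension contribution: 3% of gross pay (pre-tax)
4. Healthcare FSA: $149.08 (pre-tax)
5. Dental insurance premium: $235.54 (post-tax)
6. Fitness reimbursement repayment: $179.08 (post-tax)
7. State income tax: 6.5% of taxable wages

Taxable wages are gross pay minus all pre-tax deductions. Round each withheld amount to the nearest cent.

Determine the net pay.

$4,322.19

Employee pension contribution: $5,948.29 × 0.03 = $178.45
Healthcare FSA: $149.08
Pre-tax total = $178.45 + $149.08 = $327.53
Taxable wages = $5,948.29 − $327.53 = $5,620.76
State income tax: $5,620.76 × 0.065 = $365.35
Social Security (OASDI): $5,948.29 × 0.075 = $446.12
Group life insurance premium: $72.48
Dental insurance premium: $235.54
Fitness reimbursement repayment: $179.08
Total deductions = $178.45 + $149.08 + $365.35 + $446.12 + $72.48 + $235.54 + $179.08 = $1,626.10
Net pay = $5,948.29 − $1,626.10 = $4,322.19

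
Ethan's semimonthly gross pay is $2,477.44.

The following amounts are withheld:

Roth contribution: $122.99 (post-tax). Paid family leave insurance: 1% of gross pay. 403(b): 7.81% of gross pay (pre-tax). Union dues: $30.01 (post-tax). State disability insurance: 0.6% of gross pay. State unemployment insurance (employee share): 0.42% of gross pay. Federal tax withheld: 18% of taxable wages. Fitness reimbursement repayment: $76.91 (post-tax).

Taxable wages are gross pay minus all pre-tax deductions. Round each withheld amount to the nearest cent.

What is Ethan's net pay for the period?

$1,592.89

403(b): $2,477.44 × 0.0781 = $193.49
Taxable wages = $2,477.44 − $193.49 = $2,283.95
Federal tax withheld: $2,283.95 × 0.18 = $411.11
Paid family leave insurance: $2,477.44 × 0.01 = $24.77
State disability insurance: $2,477.44 × 0.006 = $14.86
State unemployment insurance (employee share): $2,477.44 × 0.0042 = $10.41
Roth contribution: $122.99
Union dues: $30.01
Fitness reimbursement repayment: $76.91
Total deductions = $193.49 + $411.11 + $24.77 + $14.86 + $10.41 + $122.99 + $30.01 + $76.91 = $884.55
Net pay = $2,477.44 − $884.55 = $1,592.89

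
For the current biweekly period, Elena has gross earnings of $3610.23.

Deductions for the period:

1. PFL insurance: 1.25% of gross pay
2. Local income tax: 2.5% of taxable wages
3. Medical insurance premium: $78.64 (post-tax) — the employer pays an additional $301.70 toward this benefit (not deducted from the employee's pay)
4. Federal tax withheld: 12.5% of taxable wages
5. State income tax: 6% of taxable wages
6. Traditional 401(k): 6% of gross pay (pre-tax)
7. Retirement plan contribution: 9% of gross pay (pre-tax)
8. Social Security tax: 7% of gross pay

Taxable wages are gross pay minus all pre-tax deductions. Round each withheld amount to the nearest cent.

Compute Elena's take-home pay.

Traditional 401(k): $3610.23 × 0.06 = $216.61
Retirement plan contribution: $3610.23 × 0.09 = $324.92
Pre-tax total = $216.61 + $324.92 = $541.53
Taxable wages = $3610.23 − $541.53 = $3068.70
State income tax: $3068.70 × 0.06 = $184.12
Federal tax withheld: $3068.70 × 0.125 = $383.59
Local income tax: $3068.70 × 0.025 = $76.72
Social Security tax: $3610.23 × 0.07 = $252.72
PFL insurance: $3610.23 × 0.0125 = $45.13
Medical insurance premium: $78.64
(Employer's $301.70 toward medical insurance premium is not withheld from the employee.)
Total deductions = $216.61 + $324.92 + $184.12 + $383.59 + $76.72 + $252.72 + $45.13 + $78.64 = $1562.45
Net pay = $3610.23 − $1562.45 = $2047.78

$2047.78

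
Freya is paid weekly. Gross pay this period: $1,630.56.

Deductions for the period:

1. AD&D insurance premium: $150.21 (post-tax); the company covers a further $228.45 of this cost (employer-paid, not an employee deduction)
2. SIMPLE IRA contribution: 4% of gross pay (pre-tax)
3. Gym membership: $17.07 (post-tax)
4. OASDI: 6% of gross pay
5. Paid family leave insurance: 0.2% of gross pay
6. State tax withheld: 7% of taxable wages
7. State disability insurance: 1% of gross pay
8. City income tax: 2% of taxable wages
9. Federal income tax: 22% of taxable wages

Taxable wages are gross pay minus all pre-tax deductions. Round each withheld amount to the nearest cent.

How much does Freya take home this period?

SIMPLE IRA contribution: $1,630.56 × 0.04 = $65.22
Taxable wages = $1,630.56 − $65.22 = $1,565.34
City income tax: $1,565.34 × 0.02 = $31.31
Federal income tax: $1,565.34 × 0.22 = $344.37
State tax withheld: $1,565.34 × 0.07 = $109.57
Paid family leave insurance: $1,630.56 × 0.002 = $3.26
State disability insurance: $1,630.56 × 0.01 = $16.31
OASDI: $1,630.56 × 0.06 = $97.83
AD&D insurance premium: $150.21
Gym membership: $17.07
(Employer's $228.45 toward AD&D insurance premium is not withheld from the employee.)
Total deductions = $65.22 + $31.31 + $344.37 + $109.57 + $3.26 + $16.31 + $97.83 + $150.21 + $17.07 = $835.15
Net pay = $1,630.56 − $835.15 = $795.41

$795.41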